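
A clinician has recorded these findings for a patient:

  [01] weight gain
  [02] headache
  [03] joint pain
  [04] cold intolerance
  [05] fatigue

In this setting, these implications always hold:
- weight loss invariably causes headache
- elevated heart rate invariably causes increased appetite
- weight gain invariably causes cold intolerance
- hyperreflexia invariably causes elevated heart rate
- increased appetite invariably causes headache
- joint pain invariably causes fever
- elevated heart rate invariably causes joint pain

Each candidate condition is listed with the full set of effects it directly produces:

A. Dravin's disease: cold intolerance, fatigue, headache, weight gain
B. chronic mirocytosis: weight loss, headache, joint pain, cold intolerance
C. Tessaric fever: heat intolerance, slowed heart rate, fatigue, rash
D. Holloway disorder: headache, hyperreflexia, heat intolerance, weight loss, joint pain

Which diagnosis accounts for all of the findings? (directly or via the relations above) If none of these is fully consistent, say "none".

none

Per-candidate check:
(A) Dravin's disease — does not account for joint pain
(B) chronic mirocytosis — weight gain miss; headache match; joint pain match; cold intolerance match; fatigue miss
(C) Tessaric fever — weight gain miss; headache miss; joint pain miss; cold intolerance miss; fatigue match
(D) Holloway disorder — weight gain miss; headache match; joint pain match; cold intolerance miss; fatigue miss
No candidate is consistent with all observations.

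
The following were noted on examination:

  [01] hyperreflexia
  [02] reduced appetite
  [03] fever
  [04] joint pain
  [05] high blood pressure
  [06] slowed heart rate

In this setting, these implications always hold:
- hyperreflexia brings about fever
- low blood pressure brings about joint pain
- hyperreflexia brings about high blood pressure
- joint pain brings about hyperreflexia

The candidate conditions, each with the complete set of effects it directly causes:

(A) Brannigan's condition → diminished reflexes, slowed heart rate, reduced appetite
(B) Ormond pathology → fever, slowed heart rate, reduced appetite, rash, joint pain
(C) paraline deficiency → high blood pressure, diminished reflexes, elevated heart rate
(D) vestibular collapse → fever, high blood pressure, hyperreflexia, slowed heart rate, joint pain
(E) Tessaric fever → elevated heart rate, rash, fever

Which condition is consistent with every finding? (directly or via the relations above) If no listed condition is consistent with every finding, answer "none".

Per-candidate check:
(A) Brannigan's condition — fails on hyperreflexia, fever, joint pain, high blood pressure (predicts diminished reflexes, not hyperreflexia)
(B) Ormond pathology — accounts for every observation (hyperreflexia through joint pain → hyperreflexia)
(C) paraline deficiency — fails on hyperreflexia, reduced appetite, fever, joint pain, slowed heart rate (predicts diminished reflexes, not hyperreflexia; predicts elevated heart rate, not slowed heart rate)
(D) vestibular collapse — does not account for reduced appetite
(E) Tessaric fever — fails on hyperreflexia, reduced appetite, joint pain, high blood pressure, slowed heart rate (predicts elevated heart rate, not slowed heart rate)
(B) alone accounts for all the evidence.

B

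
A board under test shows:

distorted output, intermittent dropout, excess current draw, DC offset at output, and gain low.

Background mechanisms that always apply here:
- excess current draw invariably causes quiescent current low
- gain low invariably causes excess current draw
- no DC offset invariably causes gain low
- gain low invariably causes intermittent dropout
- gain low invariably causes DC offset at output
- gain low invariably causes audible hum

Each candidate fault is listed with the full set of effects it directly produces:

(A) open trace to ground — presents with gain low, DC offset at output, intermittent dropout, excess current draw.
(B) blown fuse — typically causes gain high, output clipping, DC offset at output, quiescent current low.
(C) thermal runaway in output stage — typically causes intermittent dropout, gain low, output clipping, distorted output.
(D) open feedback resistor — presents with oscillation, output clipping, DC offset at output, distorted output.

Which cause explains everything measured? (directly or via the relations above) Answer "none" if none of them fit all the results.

C

Checking each candidate against the observations:
(A) open trace to ground — distorted output miss; intermittent dropout match; excess current draw match; DC offset at output match; gain low match
(B) blown fuse — distorted output miss; intermittent dropout miss; excess current draw miss; DC offset at output match; gain low miss
(C) thermal runaway in output stage — accounts for every observation (excess current draw through gain low → excess current draw)
(D) open feedback resistor — does not account for intermittent dropout, excess current draw, gain low
(C) is the only candidate with no mismatches.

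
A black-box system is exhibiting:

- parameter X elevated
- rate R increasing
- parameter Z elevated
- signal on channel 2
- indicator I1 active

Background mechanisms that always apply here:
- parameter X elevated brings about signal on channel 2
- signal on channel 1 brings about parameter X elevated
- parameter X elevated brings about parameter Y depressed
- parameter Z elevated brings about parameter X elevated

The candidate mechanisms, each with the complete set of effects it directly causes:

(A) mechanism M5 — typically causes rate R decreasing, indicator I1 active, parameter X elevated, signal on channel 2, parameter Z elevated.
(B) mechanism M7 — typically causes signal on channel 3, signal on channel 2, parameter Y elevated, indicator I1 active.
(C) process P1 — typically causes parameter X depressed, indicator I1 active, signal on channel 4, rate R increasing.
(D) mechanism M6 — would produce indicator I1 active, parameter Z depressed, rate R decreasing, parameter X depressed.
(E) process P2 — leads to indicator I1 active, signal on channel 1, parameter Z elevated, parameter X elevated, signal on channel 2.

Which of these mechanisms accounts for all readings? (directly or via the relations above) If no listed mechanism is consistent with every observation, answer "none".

none

Testing each hypothesis:
(A) mechanism M5 — fails on rate R increasing (predicts rate R decreasing, not rate R increasing)
(B) mechanism M7 — does not account for parameter X elevated, rate R increasing, parameter Z elevated
(C) process P1 — parameter X elevated NO; rate R increasing yes; parameter Z elevated NO; signal on channel 2 NO; indicator I1 active yes
(D) mechanism M6 — parameter X elevated NO; rate R increasing NO; parameter Z elevated NO; signal on channel 2 NO; indicator I1 active yes
(E) process P2 — does not account for rate R increasing
No candidate is consistent with all observations.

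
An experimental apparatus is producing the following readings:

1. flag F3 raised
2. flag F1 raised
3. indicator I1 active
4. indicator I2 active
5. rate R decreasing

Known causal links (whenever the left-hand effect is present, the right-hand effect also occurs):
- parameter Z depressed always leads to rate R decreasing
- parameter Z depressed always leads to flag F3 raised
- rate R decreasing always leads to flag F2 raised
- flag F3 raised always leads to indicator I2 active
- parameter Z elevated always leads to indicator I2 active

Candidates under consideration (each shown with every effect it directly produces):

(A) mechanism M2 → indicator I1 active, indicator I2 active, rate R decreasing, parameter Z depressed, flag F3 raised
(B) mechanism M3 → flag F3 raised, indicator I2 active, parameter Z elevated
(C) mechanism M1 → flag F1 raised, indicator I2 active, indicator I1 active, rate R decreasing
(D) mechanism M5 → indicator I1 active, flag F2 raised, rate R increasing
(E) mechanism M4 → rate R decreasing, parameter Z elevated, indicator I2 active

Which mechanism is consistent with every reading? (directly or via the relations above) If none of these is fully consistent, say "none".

Testing each hypothesis:
(A) mechanism M2 — flag F3 raised yes; flag F1 raised NO; indicator I1 active yes; indicator I2 active yes; rate R decreasing yes
(B) mechanism M3 — flag F3 raised yes; flag F1 raised NO; indicator I1 active NO; indicator I2 active yes; rate R decreasing NO
(C) mechanism M1 — flag F3 raised NO; flag F1 raised yes; indicator I1 active yes; indicator I2 active yes; rate R decreasing yes
(D) mechanism M5 — fails on flag F3 raised, flag F1 raised, indicator I2 active, rate R decreasing (predicts rate R increasing, not rate R decreasing)
(E) mechanism M4 — does not account for flag F3 raised, flag F1 raised, indicator I1 active
No candidate is consistent with all observations.

none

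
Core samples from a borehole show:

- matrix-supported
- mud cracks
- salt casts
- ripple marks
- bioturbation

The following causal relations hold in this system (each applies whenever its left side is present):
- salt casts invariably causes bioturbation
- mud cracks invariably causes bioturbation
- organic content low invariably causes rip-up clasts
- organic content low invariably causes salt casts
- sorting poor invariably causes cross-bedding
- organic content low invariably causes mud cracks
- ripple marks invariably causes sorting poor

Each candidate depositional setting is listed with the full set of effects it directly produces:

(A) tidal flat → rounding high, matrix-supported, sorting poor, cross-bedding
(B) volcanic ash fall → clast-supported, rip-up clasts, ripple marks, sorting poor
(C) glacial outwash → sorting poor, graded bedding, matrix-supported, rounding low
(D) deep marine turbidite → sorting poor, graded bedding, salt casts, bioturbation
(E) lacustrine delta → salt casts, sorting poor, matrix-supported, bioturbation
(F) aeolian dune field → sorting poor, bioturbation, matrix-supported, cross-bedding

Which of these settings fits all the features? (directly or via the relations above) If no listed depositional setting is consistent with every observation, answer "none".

Per-candidate check:
(A) tidal flat — matrix-supported ✓; mud cracks ✗; salt casts ✗; ripple marks ✗; bioturbation ✗
(B) volcanic ash fall — matrix-supported ✗; mud cracks ✗; salt casts ✗; ripple marks ✓; bioturbation ✗
(C) glacial outwash — does not account for mud cracks, salt casts, ripple marks, bioturbation
(D) deep marine turbidite — matrix-supported ✗; mud cracks ✗; salt casts ✓; ripple marks ✗; bioturbation ✓
(E) lacustrine delta — matrix-supported ✓; mud cracks ✗; salt casts ✓; ripple marks ✗; bioturbation ✓
(F) aeolian dune field — matrix-supported ✓; mud cracks ✗; salt casts ✗; ripple marks ✗; bioturbation ✓
No candidate is consistent with all observations.

none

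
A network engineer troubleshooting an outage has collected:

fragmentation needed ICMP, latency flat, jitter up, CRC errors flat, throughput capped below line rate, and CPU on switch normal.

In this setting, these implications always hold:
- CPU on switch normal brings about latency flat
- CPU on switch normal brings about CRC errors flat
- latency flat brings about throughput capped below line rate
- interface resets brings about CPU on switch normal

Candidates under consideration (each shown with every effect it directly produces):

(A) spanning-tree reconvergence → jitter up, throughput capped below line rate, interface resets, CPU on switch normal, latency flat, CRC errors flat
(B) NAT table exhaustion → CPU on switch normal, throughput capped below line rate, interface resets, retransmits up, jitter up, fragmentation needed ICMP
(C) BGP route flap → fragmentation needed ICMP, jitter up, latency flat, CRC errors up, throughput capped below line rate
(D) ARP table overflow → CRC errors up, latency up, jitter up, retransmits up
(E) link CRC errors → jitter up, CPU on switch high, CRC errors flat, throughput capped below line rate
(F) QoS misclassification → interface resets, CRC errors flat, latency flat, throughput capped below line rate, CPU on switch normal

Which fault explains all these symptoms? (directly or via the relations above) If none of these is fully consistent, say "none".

B

Checking each candidate against the observations:
(A) spanning-tree reconvergence — does not account for fragmentation needed ICMP
(B) NAT table exhaustion — accounts for every observation (latency flat through CPU on switch normal → latency flat)
(C) BGP route flap — fragmentation needed ICMP yes; latency flat yes; jitter up yes; CRC errors flat NO; throughput capped below line rate yes; CPU on switch normal NO
(D) ARP table overflow — fragmentation needed ICMP NO; latency flat NO; jitter up yes; CRC errors flat NO; throughput capped below line rate NO; CPU on switch normal NO
(E) link CRC errors — fails on fragmentation needed ICMP, latency flat, CPU on switch normal (predicts CPU on switch high, not CPU on switch normal)
(F) QoS misclassification — fragmentation needed ICMP NO; latency flat yes; jitter up NO; CRC errors flat yes; throughput capped below line rate yes; CPU on switch normal yes
(B) is the only candidate with no mismatches.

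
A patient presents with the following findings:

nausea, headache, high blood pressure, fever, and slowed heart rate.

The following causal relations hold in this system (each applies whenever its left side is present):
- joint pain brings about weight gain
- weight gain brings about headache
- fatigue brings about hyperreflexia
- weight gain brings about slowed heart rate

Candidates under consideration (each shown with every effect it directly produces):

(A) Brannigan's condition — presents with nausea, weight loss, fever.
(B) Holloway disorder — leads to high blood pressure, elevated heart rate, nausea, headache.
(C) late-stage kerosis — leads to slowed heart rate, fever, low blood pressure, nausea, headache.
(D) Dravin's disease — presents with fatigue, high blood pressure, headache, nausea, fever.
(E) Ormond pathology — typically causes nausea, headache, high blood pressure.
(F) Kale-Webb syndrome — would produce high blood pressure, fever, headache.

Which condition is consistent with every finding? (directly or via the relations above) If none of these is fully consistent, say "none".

none

Checking each candidate against the observations:
(A) Brannigan's condition — does not account for headache, high blood pressure, slowed heart rate
(B) Holloway disorder — fails on fever, slowed heart rate (predicts elevated heart rate, not slowed heart rate)
(C) late-stage kerosis — nausea +; headache +; high blood pressure -; fever +; slowed heart rate +
(D) Dravin's disease — nausea +; headache +; high blood pressure +; fever +; slowed heart rate -
(E) Ormond pathology — does not account for fever, slowed heart rate
(F) Kale-Webb syndrome — does not account for nausea, slowed heart rate
Every candidate fails on at least one observation.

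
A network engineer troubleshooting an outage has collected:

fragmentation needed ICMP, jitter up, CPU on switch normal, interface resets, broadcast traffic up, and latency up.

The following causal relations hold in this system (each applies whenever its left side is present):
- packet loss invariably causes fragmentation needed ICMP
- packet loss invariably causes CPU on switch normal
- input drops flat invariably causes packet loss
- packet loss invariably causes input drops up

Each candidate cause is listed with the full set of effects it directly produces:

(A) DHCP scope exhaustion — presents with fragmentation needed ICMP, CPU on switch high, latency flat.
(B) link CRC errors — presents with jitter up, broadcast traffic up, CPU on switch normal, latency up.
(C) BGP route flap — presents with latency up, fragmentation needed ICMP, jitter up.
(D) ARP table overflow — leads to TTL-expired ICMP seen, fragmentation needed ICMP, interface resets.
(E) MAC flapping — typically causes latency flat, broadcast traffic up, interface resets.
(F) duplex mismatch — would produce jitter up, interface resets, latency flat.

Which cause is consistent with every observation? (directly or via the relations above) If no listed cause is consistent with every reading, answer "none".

Testing each hypothesis:
(A) DHCP scope exhaustion — fragmentation needed ICMP yes; jitter up NO; CPU on switch normal NO; interface resets NO; broadcast traffic up NO; latency up NO
(B) link CRC errors — does not account for fragmentation needed ICMP, interface resets
(C) BGP route flap — does not account for CPU on switch normal, interface resets, broadcast traffic up
(D) ARP table overflow — fragmentation needed ICMP yes; jitter up NO; CPU on switch normal NO; interface resets yes; broadcast traffic up NO; latency up NO
(E) MAC flapping — fails on fragmentation needed ICMP, jitter up, CPU on switch normal, latency up (predicts latency flat, not latency up)
(F) duplex mismatch — fragmentation needed ICMP NO; jitter up yes; CPU on switch normal NO; interface resets yes; broadcast traffic up NO; latency up NO
Every candidate fails on at least one observation.

none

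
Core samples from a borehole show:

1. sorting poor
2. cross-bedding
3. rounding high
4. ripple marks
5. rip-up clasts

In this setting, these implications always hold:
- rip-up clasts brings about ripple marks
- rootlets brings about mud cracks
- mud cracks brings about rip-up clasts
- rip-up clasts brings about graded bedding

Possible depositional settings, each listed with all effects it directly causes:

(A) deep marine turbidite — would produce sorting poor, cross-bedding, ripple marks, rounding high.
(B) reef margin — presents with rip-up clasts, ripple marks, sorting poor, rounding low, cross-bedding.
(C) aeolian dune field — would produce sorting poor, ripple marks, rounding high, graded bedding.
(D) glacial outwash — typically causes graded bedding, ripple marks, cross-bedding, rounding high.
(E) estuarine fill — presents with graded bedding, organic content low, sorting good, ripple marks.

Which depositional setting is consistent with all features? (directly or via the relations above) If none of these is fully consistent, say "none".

none

Per-candidate check:
(A) deep marine turbidite — does not account for rip-up clasts
(B) reef margin — sorting poor match; cross-bedding match; rounding high miss; ripple marks match; rip-up clasts match
(C) aeolian dune field — sorting poor match; cross-bedding miss; rounding high match; ripple marks match; rip-up clasts miss
(D) glacial outwash — sorting poor miss; cross-bedding match; rounding high match; ripple marks match; rip-up clasts miss
(E) estuarine fill — sorting poor miss; cross-bedding miss; rounding high miss; ripple marks match; rip-up clasts miss
None of the listed candidates fits everything.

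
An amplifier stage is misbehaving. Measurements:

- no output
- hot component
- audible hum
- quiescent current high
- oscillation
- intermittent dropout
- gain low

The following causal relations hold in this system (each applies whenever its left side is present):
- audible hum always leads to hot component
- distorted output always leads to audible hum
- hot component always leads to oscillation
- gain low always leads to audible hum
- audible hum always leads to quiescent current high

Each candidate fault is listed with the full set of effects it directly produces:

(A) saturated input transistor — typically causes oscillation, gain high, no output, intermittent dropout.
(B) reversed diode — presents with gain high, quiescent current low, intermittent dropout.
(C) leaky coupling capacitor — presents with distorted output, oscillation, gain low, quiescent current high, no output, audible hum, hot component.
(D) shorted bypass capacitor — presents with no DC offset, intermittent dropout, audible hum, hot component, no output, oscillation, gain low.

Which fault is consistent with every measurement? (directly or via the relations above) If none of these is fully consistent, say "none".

D

Testing each hypothesis:
(A) saturated input transistor — fails on hot component, audible hum, quiescent current high, gain low (predicts gain high, not gain low)
(B) reversed diode — no output NO; hot component NO; audible hum NO; quiescent current high NO; oscillation NO; intermittent dropout yes; gain low NO
(C) leaky coupling capacitor — no output yes; hot component yes; audible hum yes; quiescent current high yes; oscillation yes; intermittent dropout NO; gain low yes
(D) shorted bypass capacitor — no output yes; hot component yes; audible hum yes; quiescent current high yes (by audible hum → quiescent current high); oscillation yes; intermittent dropout yes; gain low yes
(D) alone accounts for all the evidence.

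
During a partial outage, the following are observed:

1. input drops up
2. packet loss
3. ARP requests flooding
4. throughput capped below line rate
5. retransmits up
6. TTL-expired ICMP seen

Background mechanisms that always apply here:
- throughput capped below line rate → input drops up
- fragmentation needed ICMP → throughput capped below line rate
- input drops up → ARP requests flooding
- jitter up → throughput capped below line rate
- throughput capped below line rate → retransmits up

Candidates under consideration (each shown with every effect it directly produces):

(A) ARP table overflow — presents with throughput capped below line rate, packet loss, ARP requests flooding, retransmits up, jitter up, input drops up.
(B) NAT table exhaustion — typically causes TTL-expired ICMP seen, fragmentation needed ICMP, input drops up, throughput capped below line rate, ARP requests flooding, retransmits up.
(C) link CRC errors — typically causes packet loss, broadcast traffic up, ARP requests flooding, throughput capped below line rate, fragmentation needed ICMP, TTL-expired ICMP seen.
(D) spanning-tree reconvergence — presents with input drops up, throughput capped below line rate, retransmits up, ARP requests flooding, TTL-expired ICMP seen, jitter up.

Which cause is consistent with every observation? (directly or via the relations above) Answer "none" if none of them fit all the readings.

Checking each candidate against the observations:
(A) ARP table overflow — input drops up match; packet loss match; ARP requests flooding match; throughput capped below line rate match; retransmits up match; TTL-expired ICMP seen miss
(B) NAT table exhaustion — does not account for packet loss
(C) link CRC errors — input drops up match (via throughput capped below line rate → input drops up); packet loss match; ARP requests flooding match; throughput capped below line rate match; retransmits up match (via throughput capped below line rate → retransmits up); TTL-expired ICMP seen match
(D) spanning-tree reconvergence — does not account for packet loss
Only (C) is consistent with every observation.

C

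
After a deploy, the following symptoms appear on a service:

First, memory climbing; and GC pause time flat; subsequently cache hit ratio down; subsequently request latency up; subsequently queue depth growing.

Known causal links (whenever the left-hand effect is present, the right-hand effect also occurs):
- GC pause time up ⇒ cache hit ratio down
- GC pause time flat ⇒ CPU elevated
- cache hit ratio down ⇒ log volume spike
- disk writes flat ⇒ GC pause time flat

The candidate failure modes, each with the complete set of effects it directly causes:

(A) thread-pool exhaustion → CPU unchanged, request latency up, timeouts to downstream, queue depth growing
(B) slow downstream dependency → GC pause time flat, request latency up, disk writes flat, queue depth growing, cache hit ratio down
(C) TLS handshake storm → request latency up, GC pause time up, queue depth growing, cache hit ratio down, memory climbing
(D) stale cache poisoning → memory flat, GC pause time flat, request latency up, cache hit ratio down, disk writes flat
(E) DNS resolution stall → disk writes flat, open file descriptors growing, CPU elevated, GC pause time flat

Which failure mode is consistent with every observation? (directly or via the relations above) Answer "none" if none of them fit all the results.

Checking each candidate against the observations:
(A) thread-pool exhaustion — memory climbing NO; GC pause time flat NO; cache hit ratio down NO; request latency up yes; queue depth growing yes
(B) slow downstream dependency — memory climbing NO; GC pause time flat yes; cache hit ratio down yes; request latency up yes; queue depth growing yes
(C) TLS handshake storm — memory climbing yes; GC pause time flat NO; cache hit ratio down yes; request latency up yes; queue depth growing yes
(D) stale cache poisoning — memory climbing NO; GC pause time flat yes; cache hit ratio down yes; request latency up yes; queue depth growing NO
(E) DNS resolution stall — does not account for memory climbing, cache hit ratio down, request latency up, queue depth growing
Every candidate fails on at least one observation.

none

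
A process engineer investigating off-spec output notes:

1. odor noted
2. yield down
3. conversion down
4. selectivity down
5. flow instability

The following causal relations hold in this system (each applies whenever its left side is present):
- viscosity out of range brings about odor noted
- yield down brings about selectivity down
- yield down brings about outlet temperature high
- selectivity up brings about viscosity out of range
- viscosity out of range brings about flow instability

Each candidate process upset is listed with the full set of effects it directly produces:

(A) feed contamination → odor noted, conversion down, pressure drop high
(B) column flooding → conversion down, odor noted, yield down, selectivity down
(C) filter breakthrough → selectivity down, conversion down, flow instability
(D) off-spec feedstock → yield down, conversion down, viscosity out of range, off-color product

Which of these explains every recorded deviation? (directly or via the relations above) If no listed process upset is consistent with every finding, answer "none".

Per-candidate check:
(A) feed contamination — odor noted match; yield down miss; conversion down match; selectivity down miss; flow instability miss
(B) column flooding — odor noted match; yield down match; conversion down match; selectivity down match; flow instability miss
(C) filter breakthrough — does not account for odor noted, yield down
(D) off-spec feedstock — odor noted match (via viscosity out of range → odor noted); yield down match; conversion down match; selectivity down match (via yield down → selectivity down); flow instability match (via viscosity out of range → flow instability)
(D) is the only candidate with no mismatches.

D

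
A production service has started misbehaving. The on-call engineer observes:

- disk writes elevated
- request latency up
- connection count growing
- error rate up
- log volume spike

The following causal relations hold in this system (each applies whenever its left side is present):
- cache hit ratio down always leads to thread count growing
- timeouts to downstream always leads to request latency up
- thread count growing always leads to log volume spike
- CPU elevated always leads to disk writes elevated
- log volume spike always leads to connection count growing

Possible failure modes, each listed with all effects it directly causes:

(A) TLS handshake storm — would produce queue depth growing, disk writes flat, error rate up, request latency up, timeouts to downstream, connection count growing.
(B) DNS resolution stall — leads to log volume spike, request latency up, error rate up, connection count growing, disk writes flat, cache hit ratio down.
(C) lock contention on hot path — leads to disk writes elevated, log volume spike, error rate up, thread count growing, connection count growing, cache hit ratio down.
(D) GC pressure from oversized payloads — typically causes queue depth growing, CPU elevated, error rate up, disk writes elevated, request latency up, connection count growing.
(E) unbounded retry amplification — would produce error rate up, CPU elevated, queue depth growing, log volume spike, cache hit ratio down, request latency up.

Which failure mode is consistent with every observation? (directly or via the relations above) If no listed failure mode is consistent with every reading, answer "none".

E

For each candidate, compare predicted effects to what was observed:
(A) TLS handshake storm — disk writes elevated -; request latency up +; connection count growing +; error rate up +; log volume spike -
(B) DNS resolution stall — disk writes elevated -; request latency up +; connection count growing +; error rate up +; log volume spike +
(C) lock contention on hot path — disk writes elevated +; request latency up -; connection count growing +; error rate up +; log volume spike +
(D) GC pressure from oversized payloads — disk writes elevated +; request latency up +; connection count growing +; error rate up +; log volume spike -
(E) unbounded retry amplification — accounts for every observation (disk writes elevated through CPU elevated → disk writes elevated)
Only (E) is consistent with every observation.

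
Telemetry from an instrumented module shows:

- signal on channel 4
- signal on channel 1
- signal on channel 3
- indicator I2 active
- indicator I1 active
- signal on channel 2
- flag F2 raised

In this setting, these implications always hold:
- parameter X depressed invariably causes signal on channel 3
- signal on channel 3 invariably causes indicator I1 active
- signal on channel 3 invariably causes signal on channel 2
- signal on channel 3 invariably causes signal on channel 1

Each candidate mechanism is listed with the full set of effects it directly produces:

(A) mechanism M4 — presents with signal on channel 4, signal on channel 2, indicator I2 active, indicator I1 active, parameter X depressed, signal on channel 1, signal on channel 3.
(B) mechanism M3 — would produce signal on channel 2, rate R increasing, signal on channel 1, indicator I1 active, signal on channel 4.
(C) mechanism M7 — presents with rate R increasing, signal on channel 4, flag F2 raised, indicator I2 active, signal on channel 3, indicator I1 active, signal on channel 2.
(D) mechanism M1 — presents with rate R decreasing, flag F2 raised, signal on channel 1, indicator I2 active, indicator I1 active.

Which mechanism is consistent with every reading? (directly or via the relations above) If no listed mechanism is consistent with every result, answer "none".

C

For each candidate, compare predicted effects to what was observed:
(A) mechanism M4 — does not account for flag F2 raised
(B) mechanism M3 — does not account for signal on channel 3, indicator I2 active, flag F2 raised
(C) mechanism M7 — signal on channel 4 ✓; signal on channel 1 ✓ (through signal on channel 3 → signal on channel 1); signal on channel 3 ✓; indicator I2 active ✓; indicator I1 active ✓; signal on channel 2 ✓; flag F2 raised ✓
(D) mechanism M1 — does not account for signal on channel 4, signal on channel 3, signal on channel 2
(C) alone accounts for all the evidence.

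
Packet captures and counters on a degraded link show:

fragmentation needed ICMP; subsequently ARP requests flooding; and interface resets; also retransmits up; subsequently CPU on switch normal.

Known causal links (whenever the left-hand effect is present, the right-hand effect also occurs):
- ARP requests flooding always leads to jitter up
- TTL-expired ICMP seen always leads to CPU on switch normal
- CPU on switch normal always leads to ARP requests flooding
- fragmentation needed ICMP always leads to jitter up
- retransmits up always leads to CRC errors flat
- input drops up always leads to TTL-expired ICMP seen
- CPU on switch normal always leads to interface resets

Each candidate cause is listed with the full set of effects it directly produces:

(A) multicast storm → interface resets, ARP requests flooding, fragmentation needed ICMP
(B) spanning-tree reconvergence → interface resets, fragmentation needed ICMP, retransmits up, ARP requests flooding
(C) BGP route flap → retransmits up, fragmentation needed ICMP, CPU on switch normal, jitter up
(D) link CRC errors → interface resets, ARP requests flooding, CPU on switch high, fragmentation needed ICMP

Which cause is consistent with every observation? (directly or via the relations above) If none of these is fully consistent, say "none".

Testing each hypothesis:
(A) multicast storm — fragmentation needed ICMP ✓; ARP requests flooding ✓; interface resets ✓; retransmits up ✗; CPU on switch normal ✗
(B) spanning-tree reconvergence — fragmentation needed ICMP ✓; ARP requests flooding ✓; interface resets ✓; retransmits up ✓; CPU on switch normal ✗
(C) BGP route flap — accounts for every observation (ARP requests flooding through CPU on switch normal → ARP requests flooding)
(D) link CRC errors — fragmentation needed ICMP ✓; ARP requests flooding ✓; interface resets ✓; retransmits up ✗; CPU on switch normal ✗
(C) is the only candidate with no mismatches.

C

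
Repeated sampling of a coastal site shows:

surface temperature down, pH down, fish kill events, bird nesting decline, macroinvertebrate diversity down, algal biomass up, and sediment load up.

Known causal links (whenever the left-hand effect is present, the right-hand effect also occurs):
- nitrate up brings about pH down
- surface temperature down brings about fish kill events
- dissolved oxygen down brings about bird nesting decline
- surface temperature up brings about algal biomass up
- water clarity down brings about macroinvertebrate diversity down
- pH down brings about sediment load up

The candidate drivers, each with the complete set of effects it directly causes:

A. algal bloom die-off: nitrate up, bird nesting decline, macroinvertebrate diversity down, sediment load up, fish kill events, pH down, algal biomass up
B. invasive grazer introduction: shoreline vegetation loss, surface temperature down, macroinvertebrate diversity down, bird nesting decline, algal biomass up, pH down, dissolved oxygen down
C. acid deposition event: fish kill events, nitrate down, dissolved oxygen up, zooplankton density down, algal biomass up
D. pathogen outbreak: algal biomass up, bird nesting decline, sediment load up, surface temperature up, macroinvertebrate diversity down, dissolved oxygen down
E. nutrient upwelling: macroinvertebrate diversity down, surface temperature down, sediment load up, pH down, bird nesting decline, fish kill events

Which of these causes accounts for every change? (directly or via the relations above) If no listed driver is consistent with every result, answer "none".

Testing each hypothesis:
(A) algal bloom die-off — surface temperature down ✗; pH down ✓; fish kill events ✓; bird nesting decline ✓; macroinvertebrate diversity down ✓; algal biomass up ✓; sediment load up ✓
(B) invasive grazer introduction — accounts for every observation (fish kill events by surface temperature down → fish kill events)
(C) acid deposition event — does not account for surface temperature down, pH down, bird nesting decline, macroinvertebrate diversity down, sediment load up
(D) pathogen outbreak — surface temperature down ✗; pH down ✗; fish kill events ✗; bird nesting decline ✓; macroinvertebrate diversity down ✓; algal biomass up ✓; sediment load up ✓
(E) nutrient upwelling — surface temperature down ✓; pH down ✓; fish kill events ✓; bird nesting decline ✓; macroinvertebrate diversity down ✓; algal biomass up ✗; sediment load up ✓
(B) is the only candidate with no mismatches.

B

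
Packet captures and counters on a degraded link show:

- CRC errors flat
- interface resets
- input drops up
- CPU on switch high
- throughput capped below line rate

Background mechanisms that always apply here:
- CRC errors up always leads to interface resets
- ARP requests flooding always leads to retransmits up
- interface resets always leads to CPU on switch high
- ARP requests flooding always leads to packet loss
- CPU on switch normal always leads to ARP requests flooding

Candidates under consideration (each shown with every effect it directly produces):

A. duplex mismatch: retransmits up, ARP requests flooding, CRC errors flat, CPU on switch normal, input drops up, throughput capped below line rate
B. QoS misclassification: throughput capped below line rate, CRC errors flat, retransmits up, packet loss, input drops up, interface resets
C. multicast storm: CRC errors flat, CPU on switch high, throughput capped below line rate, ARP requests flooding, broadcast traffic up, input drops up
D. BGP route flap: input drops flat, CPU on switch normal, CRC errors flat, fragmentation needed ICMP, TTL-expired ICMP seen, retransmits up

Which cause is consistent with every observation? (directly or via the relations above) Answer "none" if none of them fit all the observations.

Checking each candidate against the observations:
(A) duplex mismatch — CRC errors flat yes; interface resets NO; input drops up yes; CPU on switch high NO; throughput capped below line rate yes
(B) QoS misclassification — CRC errors flat yes; interface resets yes; input drops up yes; CPU on switch high yes (by interface resets → CPU on switch high); throughput capped below line rate yes
(C) multicast storm — CRC errors flat yes; interface resets NO; input drops up yes; CPU on switch high yes; throughput capped below line rate yes
(D) BGP route flap — fails on interface resets, input drops up, CPU on switch high, throughput capped below line rate (predicts input drops flat, not input drops up; predicts CPU on switch normal, not CPU on switch high)
(B) is the only candidate with no mismatches.

B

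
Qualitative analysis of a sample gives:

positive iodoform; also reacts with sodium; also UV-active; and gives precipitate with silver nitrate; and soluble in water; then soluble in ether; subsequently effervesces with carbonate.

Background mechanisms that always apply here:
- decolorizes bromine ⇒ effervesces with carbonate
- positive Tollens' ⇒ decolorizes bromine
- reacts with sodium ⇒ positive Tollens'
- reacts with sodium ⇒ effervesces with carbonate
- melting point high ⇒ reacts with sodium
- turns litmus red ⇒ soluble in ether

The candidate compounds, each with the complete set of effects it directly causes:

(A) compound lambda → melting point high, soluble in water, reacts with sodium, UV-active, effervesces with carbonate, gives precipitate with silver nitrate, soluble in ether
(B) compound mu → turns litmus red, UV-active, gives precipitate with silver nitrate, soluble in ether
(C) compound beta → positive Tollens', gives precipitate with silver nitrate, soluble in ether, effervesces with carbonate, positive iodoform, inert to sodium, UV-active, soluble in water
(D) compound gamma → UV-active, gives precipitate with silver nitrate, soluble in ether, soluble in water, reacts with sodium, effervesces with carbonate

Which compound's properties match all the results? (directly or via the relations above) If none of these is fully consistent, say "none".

none

Per-candidate check:
(A) compound lambda — does not account for positive iodoform
(B) compound mu — does not account for positive iodoform, reacts with sodium, soluble in water, effervesces with carbonate
(C) compound beta — positive iodoform yes; reacts with sodium NO; UV-active yes; gives precipitate with silver nitrate yes; soluble in water yes; soluble in ether yes; effervesces with carbonate yes
(D) compound gamma — positive iodoform NO; reacts with sodium yes; UV-active yes; gives precipitate with silver nitrate yes; soluble in water yes; soluble in ether yes; effervesces with carbonate yes
Every candidate fails on at least one observation.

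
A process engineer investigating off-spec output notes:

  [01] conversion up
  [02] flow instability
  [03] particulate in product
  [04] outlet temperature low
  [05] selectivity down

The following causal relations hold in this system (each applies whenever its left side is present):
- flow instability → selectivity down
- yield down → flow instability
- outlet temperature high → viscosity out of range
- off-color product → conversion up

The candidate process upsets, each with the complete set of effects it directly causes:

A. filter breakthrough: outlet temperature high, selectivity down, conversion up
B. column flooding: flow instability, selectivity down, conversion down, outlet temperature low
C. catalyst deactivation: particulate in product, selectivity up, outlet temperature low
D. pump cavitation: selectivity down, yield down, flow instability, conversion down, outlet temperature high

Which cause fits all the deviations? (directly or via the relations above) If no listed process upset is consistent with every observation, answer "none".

none

Per-candidate check:
(A) filter breakthrough — fails on flow instability, particulate in product, outlet temperature low (predicts outlet temperature high, not outlet temperature low)
(B) column flooding — conversion up -; flow instability +; particulate in product -; outlet temperature low +; selectivity down +
(C) catalyst deactivation — conversion up -; flow instability -; particulate in product +; outlet temperature low +; selectivity down -
(D) pump cavitation — conversion up -; flow instability +; particulate in product -; outlet temperature low -; selectivity down +
Every candidate fails on at least one observation.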